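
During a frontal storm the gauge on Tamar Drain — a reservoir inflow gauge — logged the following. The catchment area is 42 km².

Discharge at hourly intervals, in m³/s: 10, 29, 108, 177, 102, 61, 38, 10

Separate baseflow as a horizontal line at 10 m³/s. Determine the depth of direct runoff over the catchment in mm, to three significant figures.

Direct runoff: 0.0, 19.0, 98.0, 167.0, 92.0, 51.0, 28.0, 0.0 m³/s; ΣQ_DR = 455.0 m³/s.
V = ΣQ_DR · Δt = 455.0 × 3600 s = 1.638 × 10^6 m³.
Over A = 42 km², depth = V / A = 39.0 mm.

d ≈ 39.0 mm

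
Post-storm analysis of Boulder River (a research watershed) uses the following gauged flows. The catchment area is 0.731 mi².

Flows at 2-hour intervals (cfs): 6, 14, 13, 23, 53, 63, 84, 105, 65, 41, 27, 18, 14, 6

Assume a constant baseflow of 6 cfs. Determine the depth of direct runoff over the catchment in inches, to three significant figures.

d ≈ 1.90 in

Direct runoff: 0.0, 8.0, 7.0, 17.0, 47.0, 57.0, 78.0, 99.0, 59.0, 35.0, 21.0, 12.0, 8.0, 0.0 cfs; ΣQ_DR = 448.0 cfs.
V = ΣQ_DR · Δt = 448.0 × 7200 s = 3.226 × 10^6 ft³.
Over A = 0.731 mi², depth = V / A = 1.90 in.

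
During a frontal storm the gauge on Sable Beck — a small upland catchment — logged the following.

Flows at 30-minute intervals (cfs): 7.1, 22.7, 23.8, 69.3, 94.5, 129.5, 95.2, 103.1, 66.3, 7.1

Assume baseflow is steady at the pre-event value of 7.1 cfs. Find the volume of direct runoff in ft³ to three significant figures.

Direct-runoff ordinates (Q − Q_b): 0.0, 15.6, 16.7, 62.2, 87.4, 122.4, 88.1, 96.0, 59.2, 0.0 cfs.
ΣQ_DR = 547.6 cfs.
With Δt = 0.5 h = 1800 s, V = ΣQ_DR · Δt = 547.6 × 1800 = 9.86 × 10^5 ft³.

V ≈ 9.86 × 10^5 ft³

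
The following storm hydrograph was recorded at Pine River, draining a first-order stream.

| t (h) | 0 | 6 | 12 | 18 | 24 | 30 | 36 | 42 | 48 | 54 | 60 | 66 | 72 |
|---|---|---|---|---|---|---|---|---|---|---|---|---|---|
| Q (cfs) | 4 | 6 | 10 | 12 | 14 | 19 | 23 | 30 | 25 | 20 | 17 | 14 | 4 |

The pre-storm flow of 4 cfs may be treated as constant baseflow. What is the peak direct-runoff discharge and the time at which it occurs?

Q_p = 26.0 cfs at t = 42 h

Subtracting baseflow gives direct-runoff ordinates: 0.0, 2.0, 6.0, 8.0, 10.0, 15.0, 19.0, 26.0, 21.0, 16.0, 13.0, 10.0, 0.0 cfs.
The maximum is 26.0 cfs, occurring at the reading for t = 42 h.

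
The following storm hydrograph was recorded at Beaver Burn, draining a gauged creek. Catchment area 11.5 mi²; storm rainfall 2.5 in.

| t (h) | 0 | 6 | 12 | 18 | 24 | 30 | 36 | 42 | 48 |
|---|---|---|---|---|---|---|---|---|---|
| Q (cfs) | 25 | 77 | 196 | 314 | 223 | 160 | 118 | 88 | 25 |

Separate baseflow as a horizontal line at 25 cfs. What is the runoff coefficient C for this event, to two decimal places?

C ≈ 0.32

ΣQ_DR = 1001 cfs; V = ΣQ_DR·Δt = 2.162 × 10^7 ft³.
Runoff depth d = V / A = 0.8093 in.
C = d / P = 0.8093 / 2.5 = 0.32.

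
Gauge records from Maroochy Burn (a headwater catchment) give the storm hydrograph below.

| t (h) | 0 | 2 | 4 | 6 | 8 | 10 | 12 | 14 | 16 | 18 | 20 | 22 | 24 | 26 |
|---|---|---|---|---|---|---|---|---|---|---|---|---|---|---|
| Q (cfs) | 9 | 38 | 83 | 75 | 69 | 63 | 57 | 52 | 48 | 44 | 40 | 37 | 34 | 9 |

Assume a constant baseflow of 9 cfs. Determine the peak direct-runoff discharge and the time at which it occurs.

Subtracting baseflow gives direct-runoff ordinates: 0.0, 29.0, 74.0, 66.0, 60.0, 54.0, 48.0, 43.0, 39.0, 35.0, 31.0, 28.0, 25.0, 0.0 cfs.
The maximum is 74.0 cfs, occurring at the reading for t = 4 h.

Q_p = 74.0 cfs at t = 4 h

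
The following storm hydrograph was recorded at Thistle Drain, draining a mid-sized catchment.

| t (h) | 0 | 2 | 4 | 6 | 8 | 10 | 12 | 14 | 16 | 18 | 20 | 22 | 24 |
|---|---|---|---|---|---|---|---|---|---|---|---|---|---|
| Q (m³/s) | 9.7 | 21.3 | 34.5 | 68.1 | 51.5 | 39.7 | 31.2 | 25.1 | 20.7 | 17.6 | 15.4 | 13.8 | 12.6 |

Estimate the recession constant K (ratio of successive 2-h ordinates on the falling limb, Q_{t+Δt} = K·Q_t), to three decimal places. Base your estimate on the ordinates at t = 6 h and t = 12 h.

K ≈ 0.771

Using the recession-limb readings at t = 6 h and t = 12 h: Q falls from 68.1 to 31.2 m³/s over 3 intervals.
K = (Q₂/Q₁)^(1/3) = (31.2/68.1)^(1/3) = 0.771.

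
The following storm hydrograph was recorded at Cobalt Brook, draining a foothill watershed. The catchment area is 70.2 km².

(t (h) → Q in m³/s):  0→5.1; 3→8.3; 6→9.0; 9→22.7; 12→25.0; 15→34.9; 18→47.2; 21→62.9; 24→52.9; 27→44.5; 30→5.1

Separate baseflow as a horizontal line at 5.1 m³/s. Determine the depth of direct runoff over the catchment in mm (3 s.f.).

d ≈ 40.2 mm

Direct runoff: 0.0, 3.2, 3.9, 17.6, 19.9, 29.8, 42.1, 57.8, 47.8, 39.4, 0.0 m³/s; ΣQ_DR = 261.5 m³/s.
V = ΣQ_DR · Δt = 261.5 × 10800 s = 2.824 × 10^6 m³.
Over A = 70.2 km², depth = V / A = 40.2 mm.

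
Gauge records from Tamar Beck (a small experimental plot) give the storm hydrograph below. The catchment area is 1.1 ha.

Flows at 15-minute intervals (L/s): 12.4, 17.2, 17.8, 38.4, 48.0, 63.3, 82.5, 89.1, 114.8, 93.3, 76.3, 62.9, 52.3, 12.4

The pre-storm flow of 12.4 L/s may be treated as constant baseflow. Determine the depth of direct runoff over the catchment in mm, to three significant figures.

d ≈ 49.7 mm

Direct runoff: 0.0, 4.8, 5.4, 26.0, 35.6, 50.9, 70.1, 76.7, 102.4, 80.9, 63.9, 50.5, 39.9, 0.0 L/s; ΣQ_DR = 607.1 L/s.
V = ΣQ_DR · Δt = 607.1 × 900 s = 5.464 × 10^5 L.
Over A = 1.1 ha, depth = V / A = 49.7 mm.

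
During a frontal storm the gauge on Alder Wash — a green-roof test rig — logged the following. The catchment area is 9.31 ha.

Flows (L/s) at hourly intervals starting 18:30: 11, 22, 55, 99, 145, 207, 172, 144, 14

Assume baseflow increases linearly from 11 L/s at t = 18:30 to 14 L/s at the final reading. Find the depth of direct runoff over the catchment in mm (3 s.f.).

d ≈ 29.3 mm

Direct runoff: 0.00, 10.62, 43.25, 86.88, 132.50, 194.12, 158.75, 130.38, 0.00 L/s; ΣQ_DR = 756.5 L/s.
V = ΣQ_DR · Δt = 756.5 × 3600 s = 2.723 × 10^6 L.
Over A = 9.31 ha, depth = V / A = 29.3 mm.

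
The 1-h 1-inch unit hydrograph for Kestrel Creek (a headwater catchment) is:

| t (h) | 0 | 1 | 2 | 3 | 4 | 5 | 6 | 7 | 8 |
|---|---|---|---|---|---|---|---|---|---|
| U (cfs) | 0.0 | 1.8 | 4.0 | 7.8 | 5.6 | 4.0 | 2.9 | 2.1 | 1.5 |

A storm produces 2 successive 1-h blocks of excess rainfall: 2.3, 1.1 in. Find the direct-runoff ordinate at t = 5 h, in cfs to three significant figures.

Q ≈ 15.4 cfs

By discrete convolution, Q_j = Σ (P_i / 1 in) · U_{j−i}.
At t = 5 h (j=5): Q = (2.3/1)·4.0 + (1.1/1)·5.6 = 15.4 cfs.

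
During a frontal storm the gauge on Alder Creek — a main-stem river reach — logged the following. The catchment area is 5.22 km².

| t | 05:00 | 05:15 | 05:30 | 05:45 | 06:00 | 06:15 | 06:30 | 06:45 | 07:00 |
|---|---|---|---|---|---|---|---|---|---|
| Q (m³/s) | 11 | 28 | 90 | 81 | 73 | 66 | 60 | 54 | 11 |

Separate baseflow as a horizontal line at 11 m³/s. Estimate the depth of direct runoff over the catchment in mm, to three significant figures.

Direct runoff: 0.0, 17.0, 79.0, 70.0, 62.0, 55.0, 49.0, 43.0, 0.0 m³/s; ΣQ_DR = 375.0 m³/s.
V = ΣQ_DR · Δt = 375.0 × 900 s = 3.375 × 10^5 m³.
Over A = 5.22 km², depth = V / A = 64.7 mm.

d ≈ 64.7 mm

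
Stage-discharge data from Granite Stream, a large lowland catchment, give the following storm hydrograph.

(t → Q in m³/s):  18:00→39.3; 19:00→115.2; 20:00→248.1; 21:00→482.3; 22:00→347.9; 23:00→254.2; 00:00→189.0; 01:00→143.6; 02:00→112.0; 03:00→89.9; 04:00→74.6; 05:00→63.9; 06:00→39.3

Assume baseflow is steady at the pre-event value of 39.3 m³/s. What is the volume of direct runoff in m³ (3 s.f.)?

Direct-runoff ordinates (Q − Q_b): 0.0, 75.9, 208.8, 443.0, 308.6, 214.9, 149.7, 104.3, 72.7, 50.6, 35.3, 24.6, 0.0 m³/s.
ΣQ_DR = 1688 m³/s.
With Δt = 1 h = 3600 s, V = ΣQ_DR · Δt = 1688 × 3600 = 6.08 × 10^6 m³.

V ≈ 6.08 × 10^6 m³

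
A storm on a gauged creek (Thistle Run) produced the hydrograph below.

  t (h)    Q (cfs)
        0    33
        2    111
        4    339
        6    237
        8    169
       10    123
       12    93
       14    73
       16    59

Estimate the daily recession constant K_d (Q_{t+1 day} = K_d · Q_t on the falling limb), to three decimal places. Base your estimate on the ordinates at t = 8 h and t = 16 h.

K_d ≈ 0.043

Between t = 8 h and t = 16 h the flow falls from 169 to 59 cfs over 4×2 h = 8 h.
Per-interval ratio K = (59/169)^(1/4) = 0.7687; K_d = K^(24/2) = 0.043.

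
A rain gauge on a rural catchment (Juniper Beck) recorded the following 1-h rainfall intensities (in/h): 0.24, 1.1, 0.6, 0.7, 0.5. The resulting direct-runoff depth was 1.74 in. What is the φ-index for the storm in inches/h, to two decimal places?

φ ≈ 0.29 in/h

Only the 4 blocks with intensity above φ contribute runoff: 1.1, 0.6, 0.7, 0.5 in/h.
Σ(I−φ)·Δt = d  ⇒  (1.1+0.6+0.7+0.5 − 4φ)·1 = 1.74
φ = (2.900 − 1.74/1) / 4 = 0.29 in/h.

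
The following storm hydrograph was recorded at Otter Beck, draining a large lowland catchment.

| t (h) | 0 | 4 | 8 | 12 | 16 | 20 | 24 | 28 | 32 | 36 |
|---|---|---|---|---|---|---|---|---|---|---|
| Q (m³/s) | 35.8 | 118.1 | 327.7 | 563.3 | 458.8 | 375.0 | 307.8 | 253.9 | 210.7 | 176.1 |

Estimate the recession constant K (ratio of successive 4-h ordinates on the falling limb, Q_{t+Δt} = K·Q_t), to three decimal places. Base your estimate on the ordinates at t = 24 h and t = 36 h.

K ≈ 0.830

Using the recession-limb readings at t = 24 h and t = 36 h: Q falls from 307.8 to 176.1 m³/s over 3 intervals.
K = (Q₂/Q₁)^(1/3) = (176.1/307.8)^(1/3) = 0.830.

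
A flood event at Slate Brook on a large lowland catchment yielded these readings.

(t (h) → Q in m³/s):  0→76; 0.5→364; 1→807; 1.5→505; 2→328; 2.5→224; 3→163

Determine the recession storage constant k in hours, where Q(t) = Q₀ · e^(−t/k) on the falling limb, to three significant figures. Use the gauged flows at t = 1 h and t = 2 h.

k ≈ 1.11 h

On the falling limb, Q drops from 807 to 328 m³/s between t = 1 h and t = 2 h (Δt = 1 h).
k = −Δt / ln(Q₂/Q₁) = −1 / ln(328/807) = 1.11 h.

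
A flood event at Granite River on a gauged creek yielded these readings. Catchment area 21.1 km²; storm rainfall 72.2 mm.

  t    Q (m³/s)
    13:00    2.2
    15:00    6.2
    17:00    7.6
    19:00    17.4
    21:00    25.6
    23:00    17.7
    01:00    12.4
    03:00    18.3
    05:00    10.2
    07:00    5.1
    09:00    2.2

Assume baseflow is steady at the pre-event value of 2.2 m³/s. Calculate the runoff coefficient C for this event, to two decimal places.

C ≈ 0.48

ΣQ_DR = 100.7 m³/s; V = ΣQ_DR·Δt = 7.250 × 10^5 m³.
Runoff depth d = V / A = 34.36 mm.
C = d / P = 34.36 / 72.2 = 0.48.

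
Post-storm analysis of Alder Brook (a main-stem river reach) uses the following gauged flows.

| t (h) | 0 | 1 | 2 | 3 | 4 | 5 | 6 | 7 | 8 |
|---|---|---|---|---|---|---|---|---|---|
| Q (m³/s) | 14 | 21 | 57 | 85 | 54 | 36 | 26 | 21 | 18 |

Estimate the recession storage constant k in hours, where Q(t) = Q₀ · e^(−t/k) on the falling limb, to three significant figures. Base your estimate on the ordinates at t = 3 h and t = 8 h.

k ≈ 3.22 h

On the falling limb, Q drops from 85 to 18 m³/s between t = 3 h and t = 8 h (Δt = 5 h).
k = −Δt / ln(Q₂/Q₁) = −5 / ln(18/85) = 3.22 h.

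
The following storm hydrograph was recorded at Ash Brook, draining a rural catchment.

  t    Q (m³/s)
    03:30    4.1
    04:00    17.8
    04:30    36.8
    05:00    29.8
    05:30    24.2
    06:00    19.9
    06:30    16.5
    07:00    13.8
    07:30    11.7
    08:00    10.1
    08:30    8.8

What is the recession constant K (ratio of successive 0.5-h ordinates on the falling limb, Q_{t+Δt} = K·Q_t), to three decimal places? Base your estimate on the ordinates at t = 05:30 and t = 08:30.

K ≈ 0.845

Using the recession-limb readings at t = 05:30 and t = 08:30: Q falls from 24.2 to 8.8 m³/s over 6 intervals.
K = (Q₂/Q₁)^(1/6) = (8.8/24.2)^(1/6) = 0.845.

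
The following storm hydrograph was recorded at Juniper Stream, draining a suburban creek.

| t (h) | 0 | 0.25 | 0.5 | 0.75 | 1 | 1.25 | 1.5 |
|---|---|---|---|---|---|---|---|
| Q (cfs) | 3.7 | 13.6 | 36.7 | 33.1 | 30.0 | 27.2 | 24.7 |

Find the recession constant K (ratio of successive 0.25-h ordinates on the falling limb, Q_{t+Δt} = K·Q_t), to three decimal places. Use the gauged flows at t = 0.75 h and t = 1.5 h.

Using the recession-limb readings at t = 0.75 h and t = 1.5 h: Q falls from 33.1 to 24.7 cfs over 3 intervals.
K = (Q₂/Q₁)^(1/3) = (24.7/33.1)^(1/3) = 0.907.

K ≈ 0.907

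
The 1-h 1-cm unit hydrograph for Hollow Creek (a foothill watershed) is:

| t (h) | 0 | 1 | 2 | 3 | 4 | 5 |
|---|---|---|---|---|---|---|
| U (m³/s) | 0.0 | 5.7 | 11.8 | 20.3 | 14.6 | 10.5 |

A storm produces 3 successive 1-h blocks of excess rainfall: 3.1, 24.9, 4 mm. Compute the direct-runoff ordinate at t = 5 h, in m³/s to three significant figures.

By discrete convolution, Q_j = Σ (P_i / 10 mm) · U_{j−i}.
At t = 5 h (j=5): Q = (3.1/10)·10.5 + (24.9/10)·14.6 + (4/10)·20.3 = 47.7 m³/s.

Q ≈ 47.7 m³/s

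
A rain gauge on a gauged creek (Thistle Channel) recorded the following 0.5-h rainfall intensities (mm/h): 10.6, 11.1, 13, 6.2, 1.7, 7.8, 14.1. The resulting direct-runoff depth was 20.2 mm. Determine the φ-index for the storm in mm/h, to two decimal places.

Only the 6 blocks with intensity above φ contribute runoff: 10.6, 11.1, 13, 6.2, 7.8, 14.1 mm/h.
Σ(I−φ)·Δt = d  ⇒  (10.6+11.1+13+6.2+7.8+14.1 − 6φ)·0.5 = 20.2
φ = (62.80 − 20.2/0.5) / 6 = 3.73 mm/h.

φ ≈ 3.73 mm/h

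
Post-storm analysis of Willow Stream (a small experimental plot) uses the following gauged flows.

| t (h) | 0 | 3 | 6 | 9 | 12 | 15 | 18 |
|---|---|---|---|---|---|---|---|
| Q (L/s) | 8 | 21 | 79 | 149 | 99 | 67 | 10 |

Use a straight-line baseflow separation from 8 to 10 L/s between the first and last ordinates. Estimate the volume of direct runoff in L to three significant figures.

V ≈ 4.00 × 10^6 L

Direct-runoff ordinates (Q − Q_b): 0.00, 12.67, 70.33, 140.00, 89.67, 57.33, 0.00 L/s.
ΣQ_DR = 370.0 L/s.
With Δt = 3 h = 10800 s, V = ΣQ_DR · Δt = 370.0 × 10800 = 4.00 × 10^6 L.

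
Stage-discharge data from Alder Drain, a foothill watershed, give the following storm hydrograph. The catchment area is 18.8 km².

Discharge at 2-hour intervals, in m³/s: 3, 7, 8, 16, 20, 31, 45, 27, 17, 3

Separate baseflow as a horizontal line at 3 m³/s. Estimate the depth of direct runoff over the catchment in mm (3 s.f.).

d ≈ 56.3 mm

Direct runoff: 0.0, 4.0, 5.0, 13.0, 17.0, 28.0, 42.0, 24.0, 14.0, 0.0 m³/s; ΣQ_DR = 147.0 m³/s.
V = ΣQ_DR · Δt = 147.0 × 7200 s = 1.058 × 10^6 m³.
Over A = 18.8 km², depth = V / A = 56.3 mm.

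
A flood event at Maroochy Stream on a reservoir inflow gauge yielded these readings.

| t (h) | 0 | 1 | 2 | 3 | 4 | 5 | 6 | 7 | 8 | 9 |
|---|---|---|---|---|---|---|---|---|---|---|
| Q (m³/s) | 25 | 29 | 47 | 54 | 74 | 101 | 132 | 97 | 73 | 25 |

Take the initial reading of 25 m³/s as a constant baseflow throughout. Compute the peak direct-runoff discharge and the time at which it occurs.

Subtracting baseflow gives direct-runoff ordinates: 0.0, 4.0, 22.0, 29.0, 49.0, 76.0, 107.0, 72.0, 48.0, 0.0 m³/s.
The maximum is 107.0 m³/s, occurring at the reading for t = 6 h.

Q_p = 107.0 m³/s at t = 6 h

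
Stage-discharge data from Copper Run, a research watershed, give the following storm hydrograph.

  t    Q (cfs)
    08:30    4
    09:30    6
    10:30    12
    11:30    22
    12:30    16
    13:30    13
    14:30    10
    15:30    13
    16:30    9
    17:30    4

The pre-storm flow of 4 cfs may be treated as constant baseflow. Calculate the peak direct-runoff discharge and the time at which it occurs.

Q_p = 18.0 cfs at t = 11:30

Subtracting baseflow gives direct-runoff ordinates: 0.0, 2.0, 8.0, 18.0, 12.0, 9.0, 6.0, 9.0, 5.0, 0.0 cfs.
The maximum is 18.0 cfs, occurring at the reading for t = 11:30.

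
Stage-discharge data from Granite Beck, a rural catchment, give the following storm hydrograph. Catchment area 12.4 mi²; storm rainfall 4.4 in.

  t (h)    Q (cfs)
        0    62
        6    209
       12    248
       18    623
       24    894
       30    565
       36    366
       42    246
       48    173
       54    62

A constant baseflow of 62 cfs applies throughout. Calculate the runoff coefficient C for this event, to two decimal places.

ΣQ_DR = 2828 cfs; V = ΣQ_DR·Δt = 6.108 × 10^7 ft³.
Runoff depth d = V / A = 2.120 in.
C = d / P = 2.120 / 4.4 = 0.48.

C ≈ 0.48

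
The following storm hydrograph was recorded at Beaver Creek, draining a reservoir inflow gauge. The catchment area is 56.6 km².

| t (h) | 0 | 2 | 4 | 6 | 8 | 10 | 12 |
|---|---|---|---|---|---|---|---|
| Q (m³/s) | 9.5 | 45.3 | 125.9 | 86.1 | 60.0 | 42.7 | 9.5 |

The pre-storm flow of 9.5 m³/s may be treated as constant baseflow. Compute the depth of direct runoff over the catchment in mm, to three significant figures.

Direct runoff: 0.0, 35.8, 116.4, 76.6, 50.5, 33.2, 0.0 m³/s; ΣQ_DR = 312.5 m³/s.
V = ΣQ_DR · Δt = 312.5 × 7200 s = 2.250 × 10^6 m³.
Over A = 56.6 km², depth = V / A = 39.8 mm.

d ≈ 39.8 mm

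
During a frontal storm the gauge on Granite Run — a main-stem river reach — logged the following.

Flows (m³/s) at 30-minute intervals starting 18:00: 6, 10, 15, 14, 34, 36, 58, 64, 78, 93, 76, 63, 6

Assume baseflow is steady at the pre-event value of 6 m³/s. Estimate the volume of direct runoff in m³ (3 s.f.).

Direct-runoff ordinates (Q − Q_b): 0.0, 4.0, 9.0, 8.0, 28.0, 30.0, 52.0, 58.0, 72.0, 87.0, 70.0, 57.0, 0.0 m³/s.
ΣQ_DR = 475.0 m³/s.
With Δt = 0.5 h = 1800 s, V = ΣQ_DR · Δt = 475.0 × 1800 = 8.55 × 10^5 m³.

V ≈ 8.55 × 10^5 m³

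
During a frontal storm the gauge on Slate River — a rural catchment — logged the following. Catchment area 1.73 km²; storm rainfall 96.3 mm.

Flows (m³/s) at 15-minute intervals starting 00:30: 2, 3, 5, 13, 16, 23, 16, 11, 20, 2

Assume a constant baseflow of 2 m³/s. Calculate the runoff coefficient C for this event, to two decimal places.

C ≈ 0.49

ΣQ_DR = 91.00 m³/s; V = ΣQ_DR·Δt = 81900 m³.
Runoff depth d = V / A = 47.34 mm.
C = d / P = 47.34 / 96.3 = 0.49.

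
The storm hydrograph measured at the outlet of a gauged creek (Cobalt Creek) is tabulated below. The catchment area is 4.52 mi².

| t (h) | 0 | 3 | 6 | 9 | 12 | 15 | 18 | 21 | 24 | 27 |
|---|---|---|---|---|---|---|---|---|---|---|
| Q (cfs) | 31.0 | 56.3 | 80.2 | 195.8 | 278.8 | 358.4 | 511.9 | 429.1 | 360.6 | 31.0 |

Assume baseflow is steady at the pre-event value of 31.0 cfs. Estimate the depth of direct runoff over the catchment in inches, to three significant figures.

d ≈ 2.08 in

Direct runoff: 0.0, 25.3, 49.2, 164.8, 247.8, 327.4, 480.9, 398.1, 329.6, 0.0 cfs; ΣQ_DR = 2023 cfs.
V = ΣQ_DR · Δt = 2023 × 10800 s = 2.185 × 10^7 ft³.
Over A = 4.52 mi², depth = V / A = 2.08 in.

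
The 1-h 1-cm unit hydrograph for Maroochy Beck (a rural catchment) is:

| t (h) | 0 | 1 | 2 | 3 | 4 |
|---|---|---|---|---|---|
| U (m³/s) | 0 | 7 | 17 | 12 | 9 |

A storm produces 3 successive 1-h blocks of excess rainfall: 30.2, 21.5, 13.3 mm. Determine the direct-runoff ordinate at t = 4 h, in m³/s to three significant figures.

By discrete convolution, Q_j = Σ (P_i / 10 mm) · U_{j−i}.
At t = 4 h (j=4): Q = (30.2/10)·9 + (21.5/10)·12 + (13.3/10)·17 = 75.6 m³/s.

Q ≈ 75.6 m³/s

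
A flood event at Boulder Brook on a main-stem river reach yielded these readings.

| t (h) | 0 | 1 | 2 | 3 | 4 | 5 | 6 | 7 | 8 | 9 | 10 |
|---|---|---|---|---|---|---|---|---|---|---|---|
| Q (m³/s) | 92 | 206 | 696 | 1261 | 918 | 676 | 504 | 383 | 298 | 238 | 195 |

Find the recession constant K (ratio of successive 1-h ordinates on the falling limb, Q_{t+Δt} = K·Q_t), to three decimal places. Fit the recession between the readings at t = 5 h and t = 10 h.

Using the recession-limb readings at t = 5 h and t = 10 h: Q falls from 676 to 195 m³/s over 5 intervals.
K = (Q₂/Q₁)^(1/5) = (195/676)^(1/5) = 0.780.

K ≈ 0.780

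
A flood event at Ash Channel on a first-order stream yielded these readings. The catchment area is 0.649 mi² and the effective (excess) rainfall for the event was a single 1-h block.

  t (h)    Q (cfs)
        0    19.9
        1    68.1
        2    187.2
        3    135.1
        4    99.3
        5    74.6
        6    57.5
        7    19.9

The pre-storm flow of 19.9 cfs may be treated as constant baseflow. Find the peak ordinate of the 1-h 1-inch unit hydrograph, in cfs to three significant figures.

Direct runoff: 0.0, 48.2, 167.3, 115.2, 79.4, 54.7, 37.6, 0.0 cfs; ΣQ_DR = 502.4 cfs, peak = 167.3 cfs.
Runoff depth d = ΣQ_DR·Δt / A = 502.4 × 3600 / (0.649 mi²) = 1.200 in.
The 1-inch UH is the DRH scaled by (1 in)/d, so U_p = 167.3 × 1/1.200 = 139 cfs.

U_p ≈ 139 cfs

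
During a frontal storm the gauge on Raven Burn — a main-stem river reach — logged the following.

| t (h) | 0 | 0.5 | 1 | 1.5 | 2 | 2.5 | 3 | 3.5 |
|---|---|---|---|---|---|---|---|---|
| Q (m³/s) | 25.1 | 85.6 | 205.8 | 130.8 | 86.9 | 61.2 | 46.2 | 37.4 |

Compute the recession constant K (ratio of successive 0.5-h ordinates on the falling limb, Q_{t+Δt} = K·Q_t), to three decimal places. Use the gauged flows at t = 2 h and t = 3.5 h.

K ≈ 0.755

Using the recession-limb readings at t = 2 h and t = 3.5 h: Q falls from 86.9 to 37.4 m³/s over 3 intervals.
K = (Q₂/Q₁)^(1/3) = (37.4/86.9)^(1/3) = 0.755.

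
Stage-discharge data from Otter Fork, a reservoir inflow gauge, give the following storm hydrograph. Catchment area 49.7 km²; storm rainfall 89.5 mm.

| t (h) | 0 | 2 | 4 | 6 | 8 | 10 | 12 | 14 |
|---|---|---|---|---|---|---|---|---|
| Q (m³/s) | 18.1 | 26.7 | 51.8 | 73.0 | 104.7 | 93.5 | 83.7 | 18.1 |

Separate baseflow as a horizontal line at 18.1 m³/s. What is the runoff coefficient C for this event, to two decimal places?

ΣQ_DR = 324.8 m³/s; V = ΣQ_DR·Δt = 2.339 × 10^6 m³.
Runoff depth d = V / A = 47.05 mm.
C = d / P = 47.05 / 89.5 = 0.53.

C ≈ 0.53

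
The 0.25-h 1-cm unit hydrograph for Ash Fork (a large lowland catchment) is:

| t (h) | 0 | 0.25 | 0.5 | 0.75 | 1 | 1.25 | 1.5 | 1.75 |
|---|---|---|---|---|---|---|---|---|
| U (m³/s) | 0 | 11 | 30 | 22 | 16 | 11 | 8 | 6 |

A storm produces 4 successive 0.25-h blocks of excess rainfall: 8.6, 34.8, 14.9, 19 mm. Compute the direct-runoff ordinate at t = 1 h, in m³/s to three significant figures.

Q ≈ 156 m³/s

By discrete convolution, Q_j = Σ (P_i / 10 mm) · U_{j−i}.
At t = 1 h (j=4): Q = (8.6/10)·16 + (34.8/10)·22 + (14.9/10)·30 + (19/10)·11 = 156 m³/s.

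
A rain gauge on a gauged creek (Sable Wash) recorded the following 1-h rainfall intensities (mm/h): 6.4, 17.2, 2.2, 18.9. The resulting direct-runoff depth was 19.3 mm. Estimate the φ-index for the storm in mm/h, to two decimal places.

φ ≈ 8.40 mm/h

Only the 2 blocks with intensity above φ contribute runoff: 17.2, 18.9 mm/h.
Σ(I−φ)·Δt = d  ⇒  (17.2+18.9 − 2φ)·1 = 19.3
φ = (36.10 − 19.3/1) / 2 = 8.40 mm/h.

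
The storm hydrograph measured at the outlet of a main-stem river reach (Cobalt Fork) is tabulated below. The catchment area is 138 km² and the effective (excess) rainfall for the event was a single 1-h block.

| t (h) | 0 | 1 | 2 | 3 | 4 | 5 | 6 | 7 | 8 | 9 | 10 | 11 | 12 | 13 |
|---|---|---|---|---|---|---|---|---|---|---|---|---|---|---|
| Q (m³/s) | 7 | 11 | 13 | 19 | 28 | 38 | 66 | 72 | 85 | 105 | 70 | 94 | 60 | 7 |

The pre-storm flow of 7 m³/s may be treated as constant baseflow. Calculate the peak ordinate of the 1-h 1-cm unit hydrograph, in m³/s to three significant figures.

U_p ≈ 65.1 m³/s

Direct runoff: 0.0, 4.0, 6.0, 12.0, 21.0, 31.0, 59.0, 65.0, 78.0, 98.0, 63.0, 87.0, 53.0, 0.0 m³/s; ΣQ_DR = 577.0 m³/s, peak = 98.0 m³/s.
Runoff depth d = ΣQ_DR·Δt / A = 577.0 × 3600 / (138 km²) = 15.05 mm.
The 1-cm UH is the DRH scaled by (10 mm)/d, so U_p = 98.0 × 10/15.05 = 65.1 m³/s.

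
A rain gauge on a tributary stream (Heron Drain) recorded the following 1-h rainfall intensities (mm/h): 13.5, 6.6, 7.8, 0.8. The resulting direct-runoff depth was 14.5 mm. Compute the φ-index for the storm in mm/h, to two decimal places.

Only the 3 blocks with intensity above φ contribute runoff: 13.5, 6.6, 7.8 mm/h.
Σ(I−φ)·Δt = d  ⇒  (13.5+6.6+7.8 − 3φ)·1 = 14.5
φ = (27.90 − 14.5/1) / 3 = 4.47 mm/h.

φ ≈ 4.47 mm/h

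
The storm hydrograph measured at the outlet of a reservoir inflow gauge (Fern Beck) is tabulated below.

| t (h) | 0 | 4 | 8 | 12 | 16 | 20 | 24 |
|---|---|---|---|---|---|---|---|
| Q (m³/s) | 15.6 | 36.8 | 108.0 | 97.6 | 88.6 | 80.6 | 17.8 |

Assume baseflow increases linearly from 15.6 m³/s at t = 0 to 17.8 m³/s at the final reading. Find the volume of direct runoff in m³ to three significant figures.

Direct-runoff ordinates (Q − Q_b): 0.00, 20.83, 91.67, 80.90, 71.53, 63.17, 0.00 m³/s.
ΣQ_DR = 328.1 m³/s.
With Δt = 4 h = 14400 s, V = ΣQ_DR · Δt = 328.1 × 14400 = 4.72 × 10^6 m³.

V ≈ 4.72 × 10^6 m³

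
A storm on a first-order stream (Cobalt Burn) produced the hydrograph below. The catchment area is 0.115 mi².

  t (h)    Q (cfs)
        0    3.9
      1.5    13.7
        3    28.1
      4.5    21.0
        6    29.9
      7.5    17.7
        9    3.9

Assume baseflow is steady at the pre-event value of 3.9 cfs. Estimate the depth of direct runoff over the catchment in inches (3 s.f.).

d ≈ 1.84 in

Direct runoff: 0.0, 9.8, 24.2, 17.1, 26.0, 13.8, 0.0 cfs; ΣQ_DR = 90.90 cfs.
V = ΣQ_DR · Δt = 90.90 × 5400 s = 4.909 × 10^5 ft³.
Over A = 0.115 mi², depth = V / A = 1.84 in.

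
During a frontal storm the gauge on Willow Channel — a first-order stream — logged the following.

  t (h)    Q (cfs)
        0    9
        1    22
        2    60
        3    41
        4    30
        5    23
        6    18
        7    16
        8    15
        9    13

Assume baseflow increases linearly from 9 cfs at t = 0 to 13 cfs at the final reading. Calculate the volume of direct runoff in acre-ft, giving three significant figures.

V ≈ 11.3 acre-ft

Direct-runoff ordinates (Q − Q_b): 0.00, 12.56, 50.11, 30.67, 19.22, 11.78, 6.33, 3.89, 2.44, 0.00 cfs.
ΣQ_DR = 137.0 cfs.
With Δt = 1 h = 3600 s, V = ΣQ_DR · Δt = 137.0 × 3600 = 4.93 × 10^5 ft³ = 11.3 acre-ft.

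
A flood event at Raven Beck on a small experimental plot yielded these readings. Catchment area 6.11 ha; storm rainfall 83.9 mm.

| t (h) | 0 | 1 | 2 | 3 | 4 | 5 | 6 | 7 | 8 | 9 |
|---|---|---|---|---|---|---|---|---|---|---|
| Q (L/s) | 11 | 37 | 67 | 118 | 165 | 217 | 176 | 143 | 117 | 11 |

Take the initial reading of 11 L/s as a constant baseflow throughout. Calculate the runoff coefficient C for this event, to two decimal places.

ΣQ_DR = 952.0 L/s; V = ΣQ_DR·Δt = 3.427 × 10^6 L.
Runoff depth d = V / A = 56.09 mm.
C = d / P = 56.09 / 83.9 = 0.67.

C ≈ 0.67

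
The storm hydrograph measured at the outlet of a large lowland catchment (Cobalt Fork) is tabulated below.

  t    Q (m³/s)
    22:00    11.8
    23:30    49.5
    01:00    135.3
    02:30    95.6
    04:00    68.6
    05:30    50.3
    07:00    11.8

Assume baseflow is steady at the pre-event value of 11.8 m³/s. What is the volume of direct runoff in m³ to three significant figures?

V ≈ 1.84 × 10^6 m³

Direct-runoff ordinates (Q − Q_b): 0.0, 37.7, 123.5, 83.8, 56.8, 38.5, 0.0 m³/s.
ΣQ_DR = 340.3 m³/s.
With Δt = 1.5 h = 5400 s, V = ΣQ_DR · Δt = 340.3 × 5400 = 1.84 × 10^6 m³.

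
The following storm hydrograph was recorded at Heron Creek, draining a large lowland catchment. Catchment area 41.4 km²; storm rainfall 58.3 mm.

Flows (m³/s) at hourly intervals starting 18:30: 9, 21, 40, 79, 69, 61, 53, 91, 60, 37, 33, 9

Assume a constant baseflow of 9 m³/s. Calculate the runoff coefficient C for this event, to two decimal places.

C ≈ 0.68

ΣQ_DR = 454.0 m³/s; V = ΣQ_DR·Δt = 1.634 × 10^6 m³.
Runoff depth d = V / A = 39.48 mm.
C = d / P = 39.48 / 58.3 = 0.68.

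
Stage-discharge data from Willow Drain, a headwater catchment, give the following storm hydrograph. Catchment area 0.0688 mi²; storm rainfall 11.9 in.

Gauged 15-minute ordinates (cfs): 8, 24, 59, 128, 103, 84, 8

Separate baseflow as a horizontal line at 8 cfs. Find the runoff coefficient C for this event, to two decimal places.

ΣQ_DR = 358.0 cfs; V = ΣQ_DR·Δt = 3.222 × 10^5 ft³.
Runoff depth d = V / A = 2.016 in.
C = d / P = 2.016 / 11.9 = 0.17.

C ≈ 0.17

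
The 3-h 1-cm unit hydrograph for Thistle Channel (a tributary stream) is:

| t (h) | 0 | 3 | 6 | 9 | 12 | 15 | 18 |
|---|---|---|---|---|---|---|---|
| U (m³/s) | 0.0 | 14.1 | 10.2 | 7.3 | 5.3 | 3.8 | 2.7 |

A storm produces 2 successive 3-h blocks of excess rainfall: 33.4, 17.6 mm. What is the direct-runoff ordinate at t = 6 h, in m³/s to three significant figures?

By discrete convolution, Q_j = Σ (P_i / 10 mm) · U_{j−i}.
At t = 6 h (j=2): Q = (33.4/10)·10.2 + (17.6/10)·14.1 = 58.9 m³/s.

Q ≈ 58.9 m³/s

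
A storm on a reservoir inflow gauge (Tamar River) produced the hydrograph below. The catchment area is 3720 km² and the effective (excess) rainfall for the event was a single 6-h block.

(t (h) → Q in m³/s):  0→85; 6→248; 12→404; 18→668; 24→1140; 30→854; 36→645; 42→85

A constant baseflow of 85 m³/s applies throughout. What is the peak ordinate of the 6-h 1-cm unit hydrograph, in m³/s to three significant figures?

U_p ≈ 527 m³/s

Direct runoff: 0.0, 163.0, 319.0, 583.0, 1055.0, 769.0, 560.0, 0.0 m³/s; ΣQ_DR = 3449 m³/s, peak = 1055.0 m³/s.
Runoff depth d = ΣQ_DR·Δt / A = 3449 × 21600 / (3720 km²) = 20.03 mm.
The 1-cm UH is the DRH scaled by (10 mm)/d, so U_p = 1055.0 × 10/20.03 = 527 m³/s.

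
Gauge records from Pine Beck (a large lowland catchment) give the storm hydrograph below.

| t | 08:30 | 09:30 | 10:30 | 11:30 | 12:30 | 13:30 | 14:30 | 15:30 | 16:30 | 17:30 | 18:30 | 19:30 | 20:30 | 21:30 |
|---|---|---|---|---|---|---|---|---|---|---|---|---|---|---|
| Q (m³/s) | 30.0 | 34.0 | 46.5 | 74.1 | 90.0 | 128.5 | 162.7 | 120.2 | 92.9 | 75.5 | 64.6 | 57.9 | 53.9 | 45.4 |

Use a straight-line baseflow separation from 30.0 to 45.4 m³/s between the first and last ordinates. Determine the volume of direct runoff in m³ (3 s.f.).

Direct-runoff ordinates (Q − Q_b): 0.00, 2.82, 14.13, 40.55, 55.26, 92.58, 125.59, 81.91, 53.42, 34.84, 22.75, 14.87, 9.68, 0.00 m³/s.
ΣQ_DR = 548.4 m³/s.
With Δt = 1 h = 3600 s, V = ΣQ_DR · Δt = 548.4 × 3600 = 1.97 × 10^6 m³.

V ≈ 1.97 × 10^6 m³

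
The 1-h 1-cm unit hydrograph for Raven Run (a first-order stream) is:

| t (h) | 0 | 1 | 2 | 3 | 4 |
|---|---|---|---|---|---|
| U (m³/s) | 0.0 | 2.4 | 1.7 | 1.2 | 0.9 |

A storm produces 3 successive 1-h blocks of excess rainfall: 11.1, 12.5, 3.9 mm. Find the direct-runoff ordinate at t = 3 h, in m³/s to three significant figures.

Q ≈ 4.39 m³/s

By discrete convolution, Q_j = Σ (P_i / 10 mm) · U_{j−i}.
At t = 3 h (j=3): Q = (11.1/10)·1.2 + (12.5/10)·1.7 + (3.9/10)·2.4 = 4.39 m³/s.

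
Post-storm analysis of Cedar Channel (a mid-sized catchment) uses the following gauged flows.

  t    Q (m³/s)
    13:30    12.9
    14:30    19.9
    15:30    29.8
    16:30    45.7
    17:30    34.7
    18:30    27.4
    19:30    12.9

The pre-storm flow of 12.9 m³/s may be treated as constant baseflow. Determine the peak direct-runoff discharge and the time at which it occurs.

Subtracting baseflow gives direct-runoff ordinates: 0.0, 7.0, 16.9, 32.8, 21.8, 14.5, 0.0 m³/s.
The maximum is 32.8 m³/s, occurring at the reading for t = 16:30.

Q_p = 32.8 m³/s at t = 16:30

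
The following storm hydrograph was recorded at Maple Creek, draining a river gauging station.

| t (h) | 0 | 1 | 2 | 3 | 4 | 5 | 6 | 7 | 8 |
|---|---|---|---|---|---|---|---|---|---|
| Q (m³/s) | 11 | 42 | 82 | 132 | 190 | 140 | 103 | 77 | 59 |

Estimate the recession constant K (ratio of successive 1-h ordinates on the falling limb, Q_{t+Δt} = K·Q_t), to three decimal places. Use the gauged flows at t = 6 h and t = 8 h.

Using the recession-limb readings at t = 6 h and t = 8 h: Q falls from 103 to 59 m³/s over 2 intervals.
K = (Q₂/Q₁)^(1/2) = (59/103)^(1/2) = 0.757.

K ≈ 0.757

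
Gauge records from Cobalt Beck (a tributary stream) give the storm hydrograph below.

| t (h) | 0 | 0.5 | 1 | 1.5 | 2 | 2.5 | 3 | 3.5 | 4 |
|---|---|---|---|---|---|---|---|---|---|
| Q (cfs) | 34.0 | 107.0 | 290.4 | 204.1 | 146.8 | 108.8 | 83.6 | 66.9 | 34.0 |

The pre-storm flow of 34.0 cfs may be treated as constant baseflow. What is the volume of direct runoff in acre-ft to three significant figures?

Direct-runoff ordinates (Q − Q_b): 0.0, 73.0, 256.4, 170.1, 112.8, 74.8, 49.6, 32.9, 0.0 cfs.
ΣQ_DR = 769.6 cfs.
With Δt = 0.5 h = 1800 s, V = ΣQ_DR · Δt = 769.6 × 1800 = 1.39 × 10^6 ft³ = 31.8 acre-ft.

V ≈ 31.8 acre-ft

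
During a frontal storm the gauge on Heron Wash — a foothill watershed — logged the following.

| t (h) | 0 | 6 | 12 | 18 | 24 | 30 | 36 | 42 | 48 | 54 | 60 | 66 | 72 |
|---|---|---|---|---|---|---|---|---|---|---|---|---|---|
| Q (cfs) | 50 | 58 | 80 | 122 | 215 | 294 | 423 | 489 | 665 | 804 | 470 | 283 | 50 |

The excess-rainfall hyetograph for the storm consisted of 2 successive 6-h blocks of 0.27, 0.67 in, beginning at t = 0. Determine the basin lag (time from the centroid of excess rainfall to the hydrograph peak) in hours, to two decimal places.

t_L ≈ 46.72 h

Centroid of excess rainfall: t_c = Σ P_i·t̄_i / ΣP_i = 7.2766 h (block centres at 3, 9 h).
Hydrograph peak occurs at t = 54 h, so basin lag t_L = 54 − 7.2766 = 46.72 h.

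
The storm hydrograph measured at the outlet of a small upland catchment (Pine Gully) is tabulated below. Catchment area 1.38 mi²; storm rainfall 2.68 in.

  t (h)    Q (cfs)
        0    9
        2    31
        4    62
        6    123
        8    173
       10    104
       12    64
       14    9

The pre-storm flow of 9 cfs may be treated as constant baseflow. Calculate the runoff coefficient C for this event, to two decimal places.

C ≈ 0.42

ΣQ_DR = 503.0 cfs; V = ΣQ_DR·Δt = 3.622 × 10^6 ft³.
Runoff depth d = V / A = 1.130 in.
C = d / P = 1.130 / 2.68 = 0.42.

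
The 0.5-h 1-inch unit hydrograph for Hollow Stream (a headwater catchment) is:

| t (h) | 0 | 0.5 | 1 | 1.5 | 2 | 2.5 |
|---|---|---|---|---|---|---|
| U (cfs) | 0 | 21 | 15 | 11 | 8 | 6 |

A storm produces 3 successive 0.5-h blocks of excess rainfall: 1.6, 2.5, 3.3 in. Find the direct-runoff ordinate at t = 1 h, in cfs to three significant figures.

Q ≈ 76.5 cfs

By discrete convolution, Q_j = Σ (P_i / 1 in) · U_{j−i}.
At t = 1 h (j=2): Q = (1.6/1)·15 + (2.5/1)·21 + (3.3/1)·0 = 76.5 cfs.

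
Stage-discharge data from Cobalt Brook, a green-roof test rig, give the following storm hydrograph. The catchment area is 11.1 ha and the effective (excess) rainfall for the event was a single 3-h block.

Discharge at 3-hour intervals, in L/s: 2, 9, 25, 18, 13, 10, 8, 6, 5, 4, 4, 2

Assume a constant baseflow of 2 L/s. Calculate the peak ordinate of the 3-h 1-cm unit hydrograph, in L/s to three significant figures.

Direct runoff: 0.0, 7.0, 23.0, 16.0, 11.0, 8.0, 6.0, 4.0, 3.0, 2.0, 2.0, 0.0 L/s; ΣQ_DR = 82.00 L/s, peak = 23.0 L/s.
Runoff depth d = ΣQ_DR·Δt / A = 82.00 × 10800 / (11.1 ha) = 7.978 mm.
The 1-cm UH is the DRH scaled by (10 mm)/d, so U_p = 23.0 × 10/7.978 = 28.8 L/s.

U_p ≈ 28.8 L/s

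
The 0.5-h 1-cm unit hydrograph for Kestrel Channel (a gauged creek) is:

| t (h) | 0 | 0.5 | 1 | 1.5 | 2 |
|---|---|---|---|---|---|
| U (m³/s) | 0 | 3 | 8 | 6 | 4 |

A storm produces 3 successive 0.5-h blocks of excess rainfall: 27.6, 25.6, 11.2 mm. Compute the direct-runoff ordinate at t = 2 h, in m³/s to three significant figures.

By discrete convolution, Q_j = Σ (P_i / 10 mm) · U_{j−i}.
At t = 2 h (j=4): Q = (27.6/10)·4 + (25.6/10)·6 + (11.2/10)·8 = 35.4 m³/s.

Q ≈ 35.4 m³/s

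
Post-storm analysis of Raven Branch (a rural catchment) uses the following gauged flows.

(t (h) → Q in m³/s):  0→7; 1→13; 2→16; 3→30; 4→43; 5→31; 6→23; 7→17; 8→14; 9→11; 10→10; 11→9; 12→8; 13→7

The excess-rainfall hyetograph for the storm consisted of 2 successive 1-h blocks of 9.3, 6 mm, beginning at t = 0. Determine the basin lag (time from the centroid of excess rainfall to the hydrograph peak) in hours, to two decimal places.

t_L ≈ 3.11 h

Centroid of excess rainfall: t_c = Σ P_i·t̄_i / ΣP_i = 0.8922 h (block centres at 0.5, 1.5 h).
Hydrograph peak occurs at t = 4 h, so basin lag t_L = 4 − 0.8922 = 3.11 h.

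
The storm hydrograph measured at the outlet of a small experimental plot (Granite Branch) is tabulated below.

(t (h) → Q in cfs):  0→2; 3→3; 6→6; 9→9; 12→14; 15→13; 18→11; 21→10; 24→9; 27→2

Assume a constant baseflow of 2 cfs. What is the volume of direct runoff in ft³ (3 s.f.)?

Direct-runoff ordinates (Q − Q_b): 0.0, 1.0, 4.0, 7.0, 12.0, 11.0, 9.0, 8.0, 7.0, 0.0 cfs.
ΣQ_DR = 59.00 cfs.
With Δt = 3 h = 10800 s, V = ΣQ_DR · Δt = 59.00 × 10800 = 6.37 × 10^5 ft³.

V ≈ 6.37 × 10^5 ft³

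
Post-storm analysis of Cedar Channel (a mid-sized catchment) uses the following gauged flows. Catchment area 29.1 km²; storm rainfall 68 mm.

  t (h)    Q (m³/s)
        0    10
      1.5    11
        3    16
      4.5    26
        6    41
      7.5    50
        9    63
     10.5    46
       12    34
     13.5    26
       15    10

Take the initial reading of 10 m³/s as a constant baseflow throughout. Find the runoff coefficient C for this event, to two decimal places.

C ≈ 0.61

ΣQ_DR = 223.0 m³/s; V = ΣQ_DR·Δt = 1.204 × 10^6 m³.
Runoff depth d = V / A = 41.38 mm.
C = d / P = 41.38 / 68 = 0.61.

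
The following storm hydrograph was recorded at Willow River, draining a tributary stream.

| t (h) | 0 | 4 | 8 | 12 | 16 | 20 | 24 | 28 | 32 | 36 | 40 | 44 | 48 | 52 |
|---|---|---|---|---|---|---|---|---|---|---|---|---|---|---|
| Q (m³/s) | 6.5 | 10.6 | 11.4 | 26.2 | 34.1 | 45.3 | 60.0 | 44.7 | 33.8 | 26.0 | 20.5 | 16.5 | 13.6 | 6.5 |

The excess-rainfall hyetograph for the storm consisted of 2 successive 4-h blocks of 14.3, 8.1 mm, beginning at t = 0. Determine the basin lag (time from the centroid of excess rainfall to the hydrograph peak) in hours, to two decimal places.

Centroid of excess rainfall: t_c = Σ P_i·t̄_i / ΣP_i = 3.4464 h (block centres at 2, 6 h).
Hydrograph peak occurs at t = 24 h, so basin lag t_L = 24 − 3.4464 = 20.55 h.

t_L ≈ 20.55 h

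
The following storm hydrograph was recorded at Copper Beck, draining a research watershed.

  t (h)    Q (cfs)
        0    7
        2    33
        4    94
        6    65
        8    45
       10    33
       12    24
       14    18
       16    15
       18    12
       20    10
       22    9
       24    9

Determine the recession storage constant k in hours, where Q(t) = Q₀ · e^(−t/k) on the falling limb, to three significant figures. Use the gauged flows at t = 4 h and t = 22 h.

On the falling limb, Q drops from 94 to 9 cfs between t = 4 h and t = 22 h (Δt = 18 h).
k = −Δt / ln(Q₂/Q₁) = −18 / ln(9/94) = 7.67 h.

k ≈ 7.67 h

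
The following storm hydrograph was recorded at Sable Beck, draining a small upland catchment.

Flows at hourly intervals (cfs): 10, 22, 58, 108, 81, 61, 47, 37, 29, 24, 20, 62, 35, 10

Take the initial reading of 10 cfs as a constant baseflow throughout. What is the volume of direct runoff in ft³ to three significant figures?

Direct-runoff ordinates (Q − Q_b): 0.0, 12.0, 48.0, 98.0, 71.0, 51.0, 37.0, 27.0, 19.0, 14.0, 10.0, 52.0, 25.0, 0.0 cfs.
ΣQ_DR = 464.0 cfs.
With Δt = 1 h = 3600 s, V = ΣQ_DR · Δt = 464.0 × 3600 = 1.67 × 10^6 ft³.

V ≈ 1.67 × 10^6 ft³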